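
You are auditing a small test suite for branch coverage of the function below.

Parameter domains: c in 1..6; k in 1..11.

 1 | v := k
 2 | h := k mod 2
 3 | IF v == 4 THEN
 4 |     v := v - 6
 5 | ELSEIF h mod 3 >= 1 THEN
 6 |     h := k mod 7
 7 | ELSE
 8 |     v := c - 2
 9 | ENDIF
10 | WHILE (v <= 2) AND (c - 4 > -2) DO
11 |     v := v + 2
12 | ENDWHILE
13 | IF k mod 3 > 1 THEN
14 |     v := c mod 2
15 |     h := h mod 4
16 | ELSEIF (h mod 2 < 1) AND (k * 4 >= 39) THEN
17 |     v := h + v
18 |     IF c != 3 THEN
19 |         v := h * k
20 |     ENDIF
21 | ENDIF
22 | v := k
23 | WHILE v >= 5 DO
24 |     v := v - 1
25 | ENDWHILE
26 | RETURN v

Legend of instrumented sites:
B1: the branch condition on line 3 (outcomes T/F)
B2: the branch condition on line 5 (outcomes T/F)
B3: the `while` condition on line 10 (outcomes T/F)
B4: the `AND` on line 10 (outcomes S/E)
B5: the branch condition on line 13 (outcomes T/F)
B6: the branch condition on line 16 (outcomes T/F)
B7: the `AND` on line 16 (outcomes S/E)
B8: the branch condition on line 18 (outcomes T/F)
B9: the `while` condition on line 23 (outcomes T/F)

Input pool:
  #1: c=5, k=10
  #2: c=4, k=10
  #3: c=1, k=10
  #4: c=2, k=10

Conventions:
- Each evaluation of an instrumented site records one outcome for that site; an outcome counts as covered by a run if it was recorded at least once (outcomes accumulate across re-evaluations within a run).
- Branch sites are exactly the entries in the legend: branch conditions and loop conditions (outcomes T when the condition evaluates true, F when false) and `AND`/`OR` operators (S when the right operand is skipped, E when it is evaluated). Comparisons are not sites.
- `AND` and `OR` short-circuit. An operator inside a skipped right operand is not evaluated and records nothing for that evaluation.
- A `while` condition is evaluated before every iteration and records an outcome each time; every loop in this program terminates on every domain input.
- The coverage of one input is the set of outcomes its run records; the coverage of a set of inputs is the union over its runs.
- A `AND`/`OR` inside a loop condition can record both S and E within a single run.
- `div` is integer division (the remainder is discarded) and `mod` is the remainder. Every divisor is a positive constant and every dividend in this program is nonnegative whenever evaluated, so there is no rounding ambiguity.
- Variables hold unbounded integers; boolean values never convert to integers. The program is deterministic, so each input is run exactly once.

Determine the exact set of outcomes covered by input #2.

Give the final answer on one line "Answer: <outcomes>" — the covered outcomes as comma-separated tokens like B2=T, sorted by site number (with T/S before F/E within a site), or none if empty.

Running input #2 (c=4, k=10), event by event:
  B1->F, B2->F, B4->E, B3->T, B4->S, B3->F, B5->F, B7->E, B6->T, B8->T
  B9->T, B9->T, B9->T, B9->T, B9->T, B9->T, B9->F
deduplicating events, the covered set is: B1=F, B2=F, B3=T, B3=F, B4=S, B4=E, B5=F, B6=T, B7=E, B8=T, B9=T, B9=F

Answer: B1=F, B2=F, B3=T, B3=F, B4=S, B4=E, B5=F, B6=T, B7=E, B8=T, B9=T, B9=F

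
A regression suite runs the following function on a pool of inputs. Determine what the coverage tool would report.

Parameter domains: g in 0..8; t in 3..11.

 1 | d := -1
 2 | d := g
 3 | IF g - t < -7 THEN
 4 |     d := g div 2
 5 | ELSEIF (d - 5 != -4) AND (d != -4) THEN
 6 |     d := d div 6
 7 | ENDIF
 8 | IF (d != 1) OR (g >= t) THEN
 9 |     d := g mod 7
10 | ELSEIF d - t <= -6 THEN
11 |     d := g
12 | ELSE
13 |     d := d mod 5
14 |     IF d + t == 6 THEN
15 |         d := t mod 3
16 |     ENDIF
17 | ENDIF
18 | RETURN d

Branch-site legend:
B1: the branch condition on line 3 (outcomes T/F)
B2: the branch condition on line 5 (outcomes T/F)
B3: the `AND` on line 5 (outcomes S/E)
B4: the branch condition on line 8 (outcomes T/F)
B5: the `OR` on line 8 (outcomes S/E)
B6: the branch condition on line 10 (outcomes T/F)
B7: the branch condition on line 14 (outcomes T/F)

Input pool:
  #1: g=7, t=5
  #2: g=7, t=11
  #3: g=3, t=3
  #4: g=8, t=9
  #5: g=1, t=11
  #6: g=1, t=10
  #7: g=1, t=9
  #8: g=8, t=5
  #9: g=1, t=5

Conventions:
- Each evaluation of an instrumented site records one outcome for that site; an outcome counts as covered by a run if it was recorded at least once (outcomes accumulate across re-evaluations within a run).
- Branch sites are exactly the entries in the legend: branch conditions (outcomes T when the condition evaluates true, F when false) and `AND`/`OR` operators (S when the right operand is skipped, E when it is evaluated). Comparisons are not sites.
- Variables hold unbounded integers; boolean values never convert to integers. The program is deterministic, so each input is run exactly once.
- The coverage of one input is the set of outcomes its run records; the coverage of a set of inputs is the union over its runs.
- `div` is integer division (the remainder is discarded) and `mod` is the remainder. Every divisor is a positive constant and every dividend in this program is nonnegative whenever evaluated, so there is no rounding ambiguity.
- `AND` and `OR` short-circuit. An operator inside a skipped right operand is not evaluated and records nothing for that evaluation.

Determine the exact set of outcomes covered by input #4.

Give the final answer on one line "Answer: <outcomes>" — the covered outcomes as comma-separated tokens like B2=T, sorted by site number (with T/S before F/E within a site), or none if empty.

Tracing the run of input #4 (g=8, t=9):
  B1->F, B3->E, B2->T, B5->E, B4->F, B6->T
distinct outcomes covered: B1=F, B2=T, B3=E, B4=F, B5=E, B6=T

Answer: B1=F, B2=T, B3=E, B4=F, B5=E, B6=T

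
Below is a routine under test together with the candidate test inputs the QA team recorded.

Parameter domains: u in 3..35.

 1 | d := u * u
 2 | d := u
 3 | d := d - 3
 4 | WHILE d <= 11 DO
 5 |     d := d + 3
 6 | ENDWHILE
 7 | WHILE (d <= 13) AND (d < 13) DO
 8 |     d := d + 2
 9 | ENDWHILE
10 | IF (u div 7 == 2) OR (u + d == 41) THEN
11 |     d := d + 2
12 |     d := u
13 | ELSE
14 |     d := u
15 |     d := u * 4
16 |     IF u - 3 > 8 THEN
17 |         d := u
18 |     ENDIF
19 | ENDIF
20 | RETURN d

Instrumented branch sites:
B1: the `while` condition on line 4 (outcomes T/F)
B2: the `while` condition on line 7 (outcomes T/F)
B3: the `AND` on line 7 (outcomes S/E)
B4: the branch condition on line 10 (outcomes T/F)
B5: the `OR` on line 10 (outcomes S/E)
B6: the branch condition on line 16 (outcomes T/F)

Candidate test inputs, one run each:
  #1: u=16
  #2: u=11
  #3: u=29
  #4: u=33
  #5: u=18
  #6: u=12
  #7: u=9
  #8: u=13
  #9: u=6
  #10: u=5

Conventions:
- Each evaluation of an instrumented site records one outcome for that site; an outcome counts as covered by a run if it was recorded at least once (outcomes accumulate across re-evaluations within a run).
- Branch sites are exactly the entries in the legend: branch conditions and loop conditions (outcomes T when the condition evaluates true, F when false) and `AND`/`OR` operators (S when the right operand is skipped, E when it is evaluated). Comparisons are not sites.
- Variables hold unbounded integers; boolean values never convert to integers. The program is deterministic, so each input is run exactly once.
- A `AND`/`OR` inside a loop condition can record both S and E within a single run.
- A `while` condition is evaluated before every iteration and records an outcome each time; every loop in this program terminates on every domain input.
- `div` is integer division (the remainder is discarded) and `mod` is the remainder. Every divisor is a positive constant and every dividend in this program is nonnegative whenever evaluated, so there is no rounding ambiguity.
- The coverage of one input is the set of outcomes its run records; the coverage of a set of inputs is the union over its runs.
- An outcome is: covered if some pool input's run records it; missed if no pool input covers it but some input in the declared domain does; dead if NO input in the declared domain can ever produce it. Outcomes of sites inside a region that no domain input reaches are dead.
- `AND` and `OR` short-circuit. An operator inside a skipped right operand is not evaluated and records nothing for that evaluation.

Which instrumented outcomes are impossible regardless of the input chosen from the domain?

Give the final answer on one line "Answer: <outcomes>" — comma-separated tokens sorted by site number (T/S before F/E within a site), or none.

checking every outcome against all 33 domain inputs:
  reachable outcomes have witnesses, e.g. B1=T (e.g. u=3), B1=F (e.g. u=3), B2=T (e.g. u=3), B2=F (e.g. u=3)

Answer: none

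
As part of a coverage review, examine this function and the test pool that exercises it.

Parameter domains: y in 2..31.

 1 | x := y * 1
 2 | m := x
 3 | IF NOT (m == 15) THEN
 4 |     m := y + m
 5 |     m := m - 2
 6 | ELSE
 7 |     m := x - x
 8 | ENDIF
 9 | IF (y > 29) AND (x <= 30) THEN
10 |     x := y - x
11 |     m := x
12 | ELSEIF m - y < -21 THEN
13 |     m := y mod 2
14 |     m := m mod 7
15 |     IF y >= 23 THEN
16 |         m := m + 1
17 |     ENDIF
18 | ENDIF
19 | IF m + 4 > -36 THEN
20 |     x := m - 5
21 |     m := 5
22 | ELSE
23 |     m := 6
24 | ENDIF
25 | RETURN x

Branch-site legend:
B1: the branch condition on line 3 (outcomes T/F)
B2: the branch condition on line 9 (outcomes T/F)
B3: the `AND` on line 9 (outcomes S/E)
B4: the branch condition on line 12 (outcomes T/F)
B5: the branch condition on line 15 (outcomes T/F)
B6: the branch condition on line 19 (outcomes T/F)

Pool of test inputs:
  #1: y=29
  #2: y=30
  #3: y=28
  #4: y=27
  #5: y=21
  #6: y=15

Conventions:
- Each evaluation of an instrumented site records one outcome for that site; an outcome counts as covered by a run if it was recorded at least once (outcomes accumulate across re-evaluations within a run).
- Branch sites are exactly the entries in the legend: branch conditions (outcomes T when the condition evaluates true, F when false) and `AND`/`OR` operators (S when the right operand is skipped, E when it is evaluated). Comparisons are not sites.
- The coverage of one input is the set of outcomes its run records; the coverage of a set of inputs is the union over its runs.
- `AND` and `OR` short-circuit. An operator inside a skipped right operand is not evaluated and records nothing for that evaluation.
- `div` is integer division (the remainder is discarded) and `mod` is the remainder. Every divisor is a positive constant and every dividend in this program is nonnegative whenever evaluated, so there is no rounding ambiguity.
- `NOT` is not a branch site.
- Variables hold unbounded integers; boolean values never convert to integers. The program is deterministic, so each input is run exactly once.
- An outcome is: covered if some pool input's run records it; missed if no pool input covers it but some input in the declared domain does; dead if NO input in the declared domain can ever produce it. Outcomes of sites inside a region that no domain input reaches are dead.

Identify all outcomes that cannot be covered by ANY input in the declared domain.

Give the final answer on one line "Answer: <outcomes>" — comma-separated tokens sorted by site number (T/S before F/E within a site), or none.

exhaustive pass over the 30-input domain:
  B4=T: no domain input ever produces it -> dead
  B5=T: no domain input ever produces it -> dead
  B5=F: no domain input ever produces it -> dead
  B6=F: no domain input ever produces it -> dead
  reachable outcomes have witnesses, e.g. B1=T (e.g. y=2), B1=F (e.g. y=15), B2=T (e.g. y=30), B2=F (e.g. y=2)

Answer: B4=T, B5=T, B5=F, B6=F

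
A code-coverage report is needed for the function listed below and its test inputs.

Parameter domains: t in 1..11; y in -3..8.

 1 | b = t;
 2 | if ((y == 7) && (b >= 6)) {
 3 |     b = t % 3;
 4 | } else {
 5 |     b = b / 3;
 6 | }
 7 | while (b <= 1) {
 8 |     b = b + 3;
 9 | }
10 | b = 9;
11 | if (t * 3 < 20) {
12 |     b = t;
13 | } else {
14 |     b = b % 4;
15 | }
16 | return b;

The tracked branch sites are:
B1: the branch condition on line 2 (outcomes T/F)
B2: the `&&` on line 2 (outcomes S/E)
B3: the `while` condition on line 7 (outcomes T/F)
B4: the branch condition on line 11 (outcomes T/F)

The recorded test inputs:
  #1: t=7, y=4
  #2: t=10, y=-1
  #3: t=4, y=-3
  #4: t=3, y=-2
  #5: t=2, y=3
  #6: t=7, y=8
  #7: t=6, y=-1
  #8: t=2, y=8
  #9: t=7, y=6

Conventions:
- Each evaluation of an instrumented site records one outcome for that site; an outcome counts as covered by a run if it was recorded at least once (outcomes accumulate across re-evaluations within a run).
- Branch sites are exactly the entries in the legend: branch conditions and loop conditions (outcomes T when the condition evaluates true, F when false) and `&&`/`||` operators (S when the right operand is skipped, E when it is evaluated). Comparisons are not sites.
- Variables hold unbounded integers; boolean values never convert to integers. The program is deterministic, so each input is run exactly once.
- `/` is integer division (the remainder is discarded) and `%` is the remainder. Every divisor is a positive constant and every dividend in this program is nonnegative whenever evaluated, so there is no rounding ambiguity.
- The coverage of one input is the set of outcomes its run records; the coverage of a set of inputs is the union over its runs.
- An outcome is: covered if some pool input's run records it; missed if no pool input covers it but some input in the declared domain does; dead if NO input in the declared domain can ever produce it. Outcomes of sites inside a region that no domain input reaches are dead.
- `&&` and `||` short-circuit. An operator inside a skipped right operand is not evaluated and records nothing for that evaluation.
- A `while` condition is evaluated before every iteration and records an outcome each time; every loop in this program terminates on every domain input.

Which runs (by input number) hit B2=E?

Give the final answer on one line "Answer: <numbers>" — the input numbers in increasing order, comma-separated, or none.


input #1 (t=7, y=4): never hits B2=E
input #2 (t=10, y=-1): never hits B2=E
input #3 (t=4, y=-3): never hits B2=E
input #4 (t=3, y=-2): never hits B2=E
input #5 (t=2, y=3): never hits B2=E
input #6 (t=7, y=8): never hits B2=E
input #7 (t=6, y=-1): never hits B2=E
input #8 (t=2, y=8): never hits B2=E
input #9 (t=7, y=6): never hits B2=E
Answer: none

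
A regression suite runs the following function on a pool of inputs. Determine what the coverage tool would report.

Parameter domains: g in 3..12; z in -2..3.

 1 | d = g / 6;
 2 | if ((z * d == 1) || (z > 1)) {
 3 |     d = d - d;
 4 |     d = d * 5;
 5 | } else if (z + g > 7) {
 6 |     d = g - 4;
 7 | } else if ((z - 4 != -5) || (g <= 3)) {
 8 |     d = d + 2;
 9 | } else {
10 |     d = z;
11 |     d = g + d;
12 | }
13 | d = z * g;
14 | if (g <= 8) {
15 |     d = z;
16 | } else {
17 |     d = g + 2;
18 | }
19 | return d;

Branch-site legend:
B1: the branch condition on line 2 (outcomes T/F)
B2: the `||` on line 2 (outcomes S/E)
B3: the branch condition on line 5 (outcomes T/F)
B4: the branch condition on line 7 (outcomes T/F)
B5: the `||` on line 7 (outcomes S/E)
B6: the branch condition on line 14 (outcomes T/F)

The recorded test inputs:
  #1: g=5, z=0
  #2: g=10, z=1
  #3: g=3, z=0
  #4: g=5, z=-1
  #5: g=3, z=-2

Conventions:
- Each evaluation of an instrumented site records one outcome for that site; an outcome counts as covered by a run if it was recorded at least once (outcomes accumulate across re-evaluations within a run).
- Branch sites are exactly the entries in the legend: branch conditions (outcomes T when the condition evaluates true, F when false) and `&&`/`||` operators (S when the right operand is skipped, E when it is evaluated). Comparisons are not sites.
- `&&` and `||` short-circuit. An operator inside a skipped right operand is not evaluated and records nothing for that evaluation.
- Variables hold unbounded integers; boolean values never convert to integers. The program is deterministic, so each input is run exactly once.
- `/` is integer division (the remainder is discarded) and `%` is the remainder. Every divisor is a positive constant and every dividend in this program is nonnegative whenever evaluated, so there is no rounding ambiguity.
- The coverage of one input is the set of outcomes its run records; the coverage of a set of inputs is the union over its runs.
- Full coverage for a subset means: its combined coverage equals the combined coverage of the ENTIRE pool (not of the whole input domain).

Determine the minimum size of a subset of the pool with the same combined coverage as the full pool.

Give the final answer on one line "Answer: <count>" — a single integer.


test 1 (g=5, z=0) fires B2->E, B1->F, B3->F, B5->S, B4->T, B6->T; hits B1=F, B2=E, B3=F, B4=T, B5=S, B6=T
test 2 (g=10, z=1) fires B2->S, B1->T, B6->F; hits B1=T, B2=S, B6=F
test 3 (g=3, z=0) fires B2->E, B1->F, B3->F, B5->S, B4->T, B6->T; hits B1=F, B2=E, B3=F, B4=T, B5=S, B6=T
test 4 (g=5, z=-1) fires B2->E, B1->F, B3->F, B5->E, B4->F, B6->T; hits B1=F, B2=E, B3=F, B4=F, B5=E, B6=T
test 5 (g=3, z=-2) fires B2->E, B1->F, B3->F, B5->S, B4->T, B6->T; hits B1=F, B2=E, B3=F, B4=T, B5=S, B6=T
the full pool covers 11 outcomes: B1=T, B1=F, B2=S, B2=E, B3=F, B4=T, B4=F, B5=S, B5=E, B6=T, B6=F
every size-1 subset falls short of the 11 outcomes (best: 6/11)
every size-2 subset falls short of the 11 outcomes (best: 9/11)
size 3: inputs {1, 2, 4} cover all 11 outcomes, and no lexicographically smaller subset of this size does
Answer: 3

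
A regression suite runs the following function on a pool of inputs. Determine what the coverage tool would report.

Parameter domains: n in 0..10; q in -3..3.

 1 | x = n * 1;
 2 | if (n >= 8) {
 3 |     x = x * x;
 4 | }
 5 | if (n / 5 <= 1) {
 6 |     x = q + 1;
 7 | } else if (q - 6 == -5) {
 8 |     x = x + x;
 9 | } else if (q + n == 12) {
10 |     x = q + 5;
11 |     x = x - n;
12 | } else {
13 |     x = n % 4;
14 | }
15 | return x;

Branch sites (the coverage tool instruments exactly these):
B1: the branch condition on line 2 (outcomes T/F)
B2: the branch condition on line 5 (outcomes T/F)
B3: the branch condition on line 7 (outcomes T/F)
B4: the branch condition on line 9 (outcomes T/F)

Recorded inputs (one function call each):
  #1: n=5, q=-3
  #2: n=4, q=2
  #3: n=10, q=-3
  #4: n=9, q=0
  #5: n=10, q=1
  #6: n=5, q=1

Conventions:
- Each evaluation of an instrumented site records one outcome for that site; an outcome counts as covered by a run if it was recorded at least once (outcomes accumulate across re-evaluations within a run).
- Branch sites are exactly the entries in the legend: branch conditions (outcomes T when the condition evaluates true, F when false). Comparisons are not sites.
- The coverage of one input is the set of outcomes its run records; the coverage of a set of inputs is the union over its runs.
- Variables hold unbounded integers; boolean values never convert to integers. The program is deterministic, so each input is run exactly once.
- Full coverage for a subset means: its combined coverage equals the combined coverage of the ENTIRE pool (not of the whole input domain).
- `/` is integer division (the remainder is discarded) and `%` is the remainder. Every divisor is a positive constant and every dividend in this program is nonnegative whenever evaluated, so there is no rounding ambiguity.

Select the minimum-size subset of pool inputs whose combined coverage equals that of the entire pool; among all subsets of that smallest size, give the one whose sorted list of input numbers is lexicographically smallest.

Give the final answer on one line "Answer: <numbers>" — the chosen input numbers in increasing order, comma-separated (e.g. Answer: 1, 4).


input #1, n=5, q=-3: events B1->F, B2->T; outcomes B1=F, B2=T
input #2, n=4, q=2: events B1->F, B2->T; outcomes B1=F, B2=T
input #3, n=10, q=-3: events B1->T, B2->F, B3->F, B4->F; outcomes B1=T, B2=F, B3=F, B4=F
input #4, n=9, q=0: events B1->T, B2->T; outcomes B1=T, B2=T
input #5, n=10, q=1: events B1->T, B2->F, B3->T; outcomes B1=T, B2=F, B3=T
input #6, n=5, q=1: events B1->F, B2->T; outcomes B1=F, B2=T
together the pool reaches 7 outcomes: B1=T, B1=F, B2=T, B2=F, B3=T, B3=F, B4=F
every size-1 subset falls short of the 7 outcomes (best: 4/7)
every size-2 subset falls short of the 7 outcomes (best: 6/7)
at size 3, {1, 3, 5} reaches all 7 outcomes; every lexicographically earlier size-3 subset fails
Answer: 1, 3, 5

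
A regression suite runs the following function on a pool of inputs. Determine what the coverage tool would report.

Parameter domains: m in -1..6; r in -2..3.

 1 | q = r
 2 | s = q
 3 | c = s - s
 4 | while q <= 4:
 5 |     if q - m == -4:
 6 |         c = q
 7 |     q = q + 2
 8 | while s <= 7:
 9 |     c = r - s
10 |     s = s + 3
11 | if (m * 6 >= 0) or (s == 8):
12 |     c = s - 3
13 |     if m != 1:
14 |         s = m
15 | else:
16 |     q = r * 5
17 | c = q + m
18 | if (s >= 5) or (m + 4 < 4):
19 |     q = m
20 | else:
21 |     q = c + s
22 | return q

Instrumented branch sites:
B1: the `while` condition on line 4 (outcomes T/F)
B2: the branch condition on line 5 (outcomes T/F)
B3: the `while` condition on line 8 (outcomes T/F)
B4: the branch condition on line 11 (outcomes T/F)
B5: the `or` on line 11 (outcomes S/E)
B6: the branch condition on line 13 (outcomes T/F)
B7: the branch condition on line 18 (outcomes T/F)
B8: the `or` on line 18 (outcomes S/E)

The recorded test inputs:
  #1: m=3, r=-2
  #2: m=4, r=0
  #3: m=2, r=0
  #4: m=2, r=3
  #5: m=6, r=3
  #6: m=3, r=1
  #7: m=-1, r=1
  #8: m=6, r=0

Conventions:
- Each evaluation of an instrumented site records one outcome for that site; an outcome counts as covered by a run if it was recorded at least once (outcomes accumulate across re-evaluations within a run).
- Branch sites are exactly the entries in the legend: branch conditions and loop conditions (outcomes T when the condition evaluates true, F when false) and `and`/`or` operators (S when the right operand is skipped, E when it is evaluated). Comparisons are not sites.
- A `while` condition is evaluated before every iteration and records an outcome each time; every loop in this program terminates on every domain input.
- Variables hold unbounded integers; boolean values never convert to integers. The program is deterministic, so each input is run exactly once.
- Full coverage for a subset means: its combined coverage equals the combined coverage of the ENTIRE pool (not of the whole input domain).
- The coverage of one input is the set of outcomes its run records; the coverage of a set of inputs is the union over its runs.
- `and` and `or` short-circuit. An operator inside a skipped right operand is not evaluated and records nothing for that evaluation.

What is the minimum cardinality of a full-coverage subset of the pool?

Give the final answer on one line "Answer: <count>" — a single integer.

input #1 (m=3, r=-2): events B1->T, B2->F, B1->T, B2->F, B1->T, B2->F, B1->T, B2->F, B1->F, B3->T, B3->T, B3->T, B3->T, B3->F, ...; covers B1=T, B1=F, B2=F, B3=T, B3=F, B4=T, B5=S, B6=T, B7=F, B8=E
input #2 (m=4, r=0): events B1->T, B2->T, B1->T, B2->F, B1->T, B2->F, B1->F, B3->T, B3->T, B3->T, B3->F, B5->S, B4->T, B6->T, ...; covers B1=T, B1=F, B2=T, B2=F, B3=T, B3=F, B4=T, B5=S, B6=T, B7=F, B8=E
input #3 (m=2, r=0): events B1->T, B2->F, B1->T, B2->F, B1->T, B2->F, B1->F, B3->T, B3->T, B3->T, B3->F, B5->S, B4->T, B6->T, ...; covers B1=T, B1=F, B2=F, B3=T, B3=F, B4=T, B5=S, B6=T, B7=F, B8=E
input #4 (m=2, r=3): events B1->T, B2->F, B1->F, B3->T, B3->T, B3->F, B5->S, B4->T, B6->T, B8->E, B7->F; covers B1=T, B1=F, B2=F, B3=T, B3=F, B4=T, B5=S, B6=T, B7=F, B8=E
input #5 (m=6, r=3): events B1->T, B2->F, B1->F, B3->T, B3->T, B3->F, B5->S, B4->T, B6->T, B8->S, B7->T; covers B1=T, B1=F, B2=F, B3=T, B3=F, B4=T, B5=S, B6=T, B7=T, B8=S
input #6 (m=3, r=1): events B1->T, B2->F, B1->T, B2->F, B1->F, B3->T, B3->T, B3->T, B3->F, B5->S, B4->T, B6->T, B8->E, B7->F; covers B1=T, B1=F, B2=F, B3=T, B3=F, B4=T, B5=S, B6=T, B7=F, B8=E
input #7 (m=-1, r=1): events B1->T, B2->F, B1->T, B2->F, B1->F, B3->T, B3->T, B3->T, B3->F, B5->E, B4->F, B8->S, B7->T; covers B1=T, B1=F, B2=F, B3=T, B3=F, B4=F, B5=E, B7=T, B8=S
input #8 (m=6, r=0): events B1->T, B2->F, B1->T, B2->T, B1->T, B2->F, B1->F, B3->T, B3->T, B3->T, B3->F, B5->S, B4->T, B6->T, ...; covers B1=T, B1=F, B2=T, B2=F, B3=T, B3=F, B4=T, B5=S, B6=T, B7=T, B8=S
together the pool reaches 15 outcomes: B1=T, B1=F, B2=T, B2=F, B3=T, B3=F, B4=T, B4=F, B5=S, B5=E, B6=T, B7=T, B7=F, B8=S, B8=E
no size-1 subset reaches all 15 outcomes (best union: 11/15)
size 2: inputs {2, 7} cover all 15 outcomes, and no lexicographically smaller subset of this size does

Answer: 2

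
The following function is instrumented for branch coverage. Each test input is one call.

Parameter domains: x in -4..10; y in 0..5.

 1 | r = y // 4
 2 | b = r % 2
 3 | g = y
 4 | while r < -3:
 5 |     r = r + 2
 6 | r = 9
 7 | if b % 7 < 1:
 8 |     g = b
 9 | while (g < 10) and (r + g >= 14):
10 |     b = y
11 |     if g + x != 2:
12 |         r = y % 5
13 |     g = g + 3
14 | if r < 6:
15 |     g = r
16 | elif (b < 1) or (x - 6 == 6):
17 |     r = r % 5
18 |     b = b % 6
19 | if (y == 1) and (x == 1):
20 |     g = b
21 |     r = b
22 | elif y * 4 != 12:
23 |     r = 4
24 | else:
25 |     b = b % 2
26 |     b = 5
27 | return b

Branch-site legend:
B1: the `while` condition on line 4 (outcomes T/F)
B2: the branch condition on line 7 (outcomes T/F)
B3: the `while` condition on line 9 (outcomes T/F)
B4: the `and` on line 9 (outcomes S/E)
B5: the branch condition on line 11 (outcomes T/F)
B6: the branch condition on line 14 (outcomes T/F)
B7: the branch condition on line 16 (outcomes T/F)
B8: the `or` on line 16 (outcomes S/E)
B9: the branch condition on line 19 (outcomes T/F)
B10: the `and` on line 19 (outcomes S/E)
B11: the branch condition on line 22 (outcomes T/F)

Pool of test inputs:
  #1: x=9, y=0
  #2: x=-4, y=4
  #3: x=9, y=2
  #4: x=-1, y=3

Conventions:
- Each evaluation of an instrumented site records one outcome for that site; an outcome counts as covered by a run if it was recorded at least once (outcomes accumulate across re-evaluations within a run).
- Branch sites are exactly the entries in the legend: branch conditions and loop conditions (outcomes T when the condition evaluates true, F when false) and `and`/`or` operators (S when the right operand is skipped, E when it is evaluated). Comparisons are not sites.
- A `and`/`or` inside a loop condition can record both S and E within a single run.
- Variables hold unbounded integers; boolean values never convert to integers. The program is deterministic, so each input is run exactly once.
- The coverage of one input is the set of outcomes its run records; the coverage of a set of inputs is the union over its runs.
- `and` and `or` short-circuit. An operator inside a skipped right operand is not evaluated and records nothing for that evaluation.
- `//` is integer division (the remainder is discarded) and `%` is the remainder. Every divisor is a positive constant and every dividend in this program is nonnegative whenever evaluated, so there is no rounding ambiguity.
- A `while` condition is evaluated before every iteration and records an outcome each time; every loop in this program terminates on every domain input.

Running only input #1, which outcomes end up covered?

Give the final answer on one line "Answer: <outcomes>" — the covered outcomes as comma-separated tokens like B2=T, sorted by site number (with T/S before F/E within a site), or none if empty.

Tracing the run of input #1 (x=9, y=0):
  B1->F, B2->T, B4->E, B3->F, B6->F, B8->S, B7->T, B10->S, B9->F, B11->T
collecting distinct outcomes: B1=F, B2=T, B3=F, B4=E, B6=F, B7=T, B8=S, B9=F, B10=S, B11=T

Answer: B1=F, B2=T, B3=F, B4=E, B6=F, B7=T, B8=S, B9=F, B10=S, B11=T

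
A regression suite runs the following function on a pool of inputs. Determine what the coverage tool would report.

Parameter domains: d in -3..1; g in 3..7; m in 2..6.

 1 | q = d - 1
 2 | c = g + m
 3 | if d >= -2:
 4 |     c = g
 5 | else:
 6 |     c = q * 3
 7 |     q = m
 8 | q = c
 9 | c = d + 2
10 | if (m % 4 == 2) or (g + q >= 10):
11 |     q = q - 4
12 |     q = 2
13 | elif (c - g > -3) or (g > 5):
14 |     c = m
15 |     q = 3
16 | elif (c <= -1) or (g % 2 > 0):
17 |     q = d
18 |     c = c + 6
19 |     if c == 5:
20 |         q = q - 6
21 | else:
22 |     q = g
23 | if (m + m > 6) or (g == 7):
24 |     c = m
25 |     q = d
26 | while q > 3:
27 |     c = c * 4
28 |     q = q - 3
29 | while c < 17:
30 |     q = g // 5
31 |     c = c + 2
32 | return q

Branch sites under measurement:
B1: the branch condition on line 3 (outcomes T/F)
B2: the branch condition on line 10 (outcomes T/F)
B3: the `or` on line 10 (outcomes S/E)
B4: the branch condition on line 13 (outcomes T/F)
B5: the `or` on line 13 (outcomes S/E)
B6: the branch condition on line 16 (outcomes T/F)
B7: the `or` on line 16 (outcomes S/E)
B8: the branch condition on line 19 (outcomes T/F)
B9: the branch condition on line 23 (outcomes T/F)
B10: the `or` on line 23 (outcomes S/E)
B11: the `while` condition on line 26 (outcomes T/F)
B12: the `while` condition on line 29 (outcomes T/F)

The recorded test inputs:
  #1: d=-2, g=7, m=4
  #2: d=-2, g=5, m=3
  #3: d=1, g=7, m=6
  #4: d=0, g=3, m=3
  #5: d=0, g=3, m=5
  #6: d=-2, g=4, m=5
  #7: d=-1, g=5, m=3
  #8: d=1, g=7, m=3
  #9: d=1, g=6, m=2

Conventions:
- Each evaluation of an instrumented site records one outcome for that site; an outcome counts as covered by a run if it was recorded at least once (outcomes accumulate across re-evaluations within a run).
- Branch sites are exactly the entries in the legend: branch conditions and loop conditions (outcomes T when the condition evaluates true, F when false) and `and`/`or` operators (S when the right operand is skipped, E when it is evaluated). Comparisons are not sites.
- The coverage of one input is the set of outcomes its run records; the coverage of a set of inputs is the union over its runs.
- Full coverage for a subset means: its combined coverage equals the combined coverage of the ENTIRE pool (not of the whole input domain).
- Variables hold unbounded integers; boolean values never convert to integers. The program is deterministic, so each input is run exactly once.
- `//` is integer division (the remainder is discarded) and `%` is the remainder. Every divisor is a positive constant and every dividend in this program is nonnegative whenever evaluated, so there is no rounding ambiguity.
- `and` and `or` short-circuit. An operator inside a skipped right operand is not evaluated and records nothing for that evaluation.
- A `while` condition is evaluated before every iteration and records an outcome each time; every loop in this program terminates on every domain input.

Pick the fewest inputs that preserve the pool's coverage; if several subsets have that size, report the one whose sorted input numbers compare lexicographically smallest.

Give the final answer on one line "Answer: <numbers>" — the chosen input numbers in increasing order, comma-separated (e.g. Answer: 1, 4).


input #1, d=-2, g=7, m=4: events B1->T, B3->E, B2->T, B10->S, B9->T, B11->F, B12->T, B12->T, B12->T, B12->T, B12->T, B12->T, B12->T, B12->F; outcomes B1=T, B2=T, B3=E, B9=T, B10=S, B11=F, B12=T, B12=F
input #2, d=-2, g=5, m=3: events B1->T, B3->E, B2->T, B10->E, B9->F, B11->F, B12->T, B12->T, B12->T, B12->T, B12->T, B12->T, B12->T, B12->T, ...; outcomes B1=T, B2=T, B3=E, B9=F, B10=E, B11=F, B12=T, B12=F
input #3, d=1, g=7, m=6: events B1->T, B3->S, B2->T, B10->S, B9->T, B11->F, B12->T, B12->T, B12->T, B12->T, B12->T, B12->T, B12->F; outcomes B1=T, B2=T, B3=S, B9=T, B10=S, B11=F, B12=T, B12=F
input #4, d=0, g=3, m=3: events B1->T, B3->E, B2->F, B5->S, B4->T, B10->E, B9->F, B11->F, B12->T, B12->T, B12->T, B12->T, B12->T, B12->T, ...; outcomes B1=T, B2=F, B3=E, B4=T, B5=S, B9=F, B10=E, B11=F, B12=T, B12=F
input #5, d=0, g=3, m=5: events B1->T, B3->E, B2->F, B5->S, B4->T, B10->S, B9->T, B11->F, B12->T, B12->T, B12->T, B12->T, B12->T, B12->T, ...; outcomes B1=T, B2=F, B3=E, B4=T, B5=S, B9=T, B10=S, B11=F, B12=T, B12=F
input #6, d=-2, g=4, m=5: events B1->T, B3->E, B2->F, B5->E, B4->F, B7->E, B6->F, B10->S, B9->T, B11->F, B12->T, B12->T, B12->T, B12->T, ...; outcomes B1=T, B2=F, B3=E, B4=F, B5=E, B6=F, B7=E, B9=T, B10=S, B11=F, B12=T, B12=F
input #7, d=-1, g=5, m=3: events B1->T, B3->E, B2->T, B10->E, B9->F, B11->F, B12->T, B12->T, B12->T, B12->T, B12->T, B12->T, B12->T, B12->T, ...; outcomes B1=T, B2=T, B3=E, B9=F, B10=E, B11=F, B12=T, B12=F
input #8, d=1, g=7, m=3: events B1->T, B3->E, B2->T, B10->E, B9->T, B11->F, B12->T, B12->T, B12->T, B12->T, B12->T, B12->T, B12->T, B12->F; outcomes B1=T, B2=T, B3=E, B9=T, B10=E, B11=F, B12=T, B12=F
input #9, d=1, g=6, m=2: events B1->T, B3->S, B2->T, B10->E, B9->F, B11->F, B12->T, B12->T, B12->T, B12->T, B12->T, B12->T, B12->T, B12->F; outcomes B1=T, B2=T, B3=S, B9=F, B10=E, B11=F, B12=T, B12=F
the full pool covers 18 outcomes: B1=T, B2=T, B2=F, B3=S, B3=E, B4=T, B4=F, B5=S, B5=E, B6=F, B7=E, B9=T, B9=F, B10=S, B10=E, B11=F, B12=T, B12=F
no size-1 subset reaches all 18 outcomes (best union: 12/18)
no size-2 subset reaches all 18 outcomes (best union: 16/18)
inputs {3, 4, 6} (size 3) cover everything; no size-3 subset with a lexicographically smaller index list covers all 18
Answer: 3, 4, 6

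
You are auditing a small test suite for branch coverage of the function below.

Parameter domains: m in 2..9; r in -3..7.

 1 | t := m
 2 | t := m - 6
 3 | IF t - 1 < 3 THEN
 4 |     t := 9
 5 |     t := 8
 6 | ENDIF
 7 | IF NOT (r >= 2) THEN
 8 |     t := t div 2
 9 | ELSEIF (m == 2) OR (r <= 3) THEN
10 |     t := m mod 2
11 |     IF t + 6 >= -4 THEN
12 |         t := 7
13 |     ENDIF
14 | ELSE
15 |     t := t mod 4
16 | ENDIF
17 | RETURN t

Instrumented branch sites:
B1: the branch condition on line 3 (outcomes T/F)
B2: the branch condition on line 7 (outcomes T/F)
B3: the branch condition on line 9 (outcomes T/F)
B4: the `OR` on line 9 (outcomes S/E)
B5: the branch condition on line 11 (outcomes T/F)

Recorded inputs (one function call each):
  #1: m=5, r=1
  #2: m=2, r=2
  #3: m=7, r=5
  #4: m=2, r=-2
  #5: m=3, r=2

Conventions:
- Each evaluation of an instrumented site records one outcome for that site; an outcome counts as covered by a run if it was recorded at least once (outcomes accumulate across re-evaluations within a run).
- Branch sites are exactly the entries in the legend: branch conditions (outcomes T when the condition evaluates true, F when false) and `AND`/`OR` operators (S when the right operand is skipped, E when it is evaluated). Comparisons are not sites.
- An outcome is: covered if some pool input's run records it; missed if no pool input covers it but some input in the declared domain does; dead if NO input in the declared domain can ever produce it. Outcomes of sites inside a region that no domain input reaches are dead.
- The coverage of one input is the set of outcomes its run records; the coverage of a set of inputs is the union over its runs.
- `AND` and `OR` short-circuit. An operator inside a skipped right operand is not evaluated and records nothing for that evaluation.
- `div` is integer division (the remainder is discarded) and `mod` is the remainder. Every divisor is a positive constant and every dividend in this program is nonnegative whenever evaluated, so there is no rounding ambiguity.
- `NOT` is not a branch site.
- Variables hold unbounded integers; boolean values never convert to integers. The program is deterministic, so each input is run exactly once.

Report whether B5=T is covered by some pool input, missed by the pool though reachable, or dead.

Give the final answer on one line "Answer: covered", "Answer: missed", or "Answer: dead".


B5=T is recorded by pool input(s) 2, 5 -> covered
Answer: covered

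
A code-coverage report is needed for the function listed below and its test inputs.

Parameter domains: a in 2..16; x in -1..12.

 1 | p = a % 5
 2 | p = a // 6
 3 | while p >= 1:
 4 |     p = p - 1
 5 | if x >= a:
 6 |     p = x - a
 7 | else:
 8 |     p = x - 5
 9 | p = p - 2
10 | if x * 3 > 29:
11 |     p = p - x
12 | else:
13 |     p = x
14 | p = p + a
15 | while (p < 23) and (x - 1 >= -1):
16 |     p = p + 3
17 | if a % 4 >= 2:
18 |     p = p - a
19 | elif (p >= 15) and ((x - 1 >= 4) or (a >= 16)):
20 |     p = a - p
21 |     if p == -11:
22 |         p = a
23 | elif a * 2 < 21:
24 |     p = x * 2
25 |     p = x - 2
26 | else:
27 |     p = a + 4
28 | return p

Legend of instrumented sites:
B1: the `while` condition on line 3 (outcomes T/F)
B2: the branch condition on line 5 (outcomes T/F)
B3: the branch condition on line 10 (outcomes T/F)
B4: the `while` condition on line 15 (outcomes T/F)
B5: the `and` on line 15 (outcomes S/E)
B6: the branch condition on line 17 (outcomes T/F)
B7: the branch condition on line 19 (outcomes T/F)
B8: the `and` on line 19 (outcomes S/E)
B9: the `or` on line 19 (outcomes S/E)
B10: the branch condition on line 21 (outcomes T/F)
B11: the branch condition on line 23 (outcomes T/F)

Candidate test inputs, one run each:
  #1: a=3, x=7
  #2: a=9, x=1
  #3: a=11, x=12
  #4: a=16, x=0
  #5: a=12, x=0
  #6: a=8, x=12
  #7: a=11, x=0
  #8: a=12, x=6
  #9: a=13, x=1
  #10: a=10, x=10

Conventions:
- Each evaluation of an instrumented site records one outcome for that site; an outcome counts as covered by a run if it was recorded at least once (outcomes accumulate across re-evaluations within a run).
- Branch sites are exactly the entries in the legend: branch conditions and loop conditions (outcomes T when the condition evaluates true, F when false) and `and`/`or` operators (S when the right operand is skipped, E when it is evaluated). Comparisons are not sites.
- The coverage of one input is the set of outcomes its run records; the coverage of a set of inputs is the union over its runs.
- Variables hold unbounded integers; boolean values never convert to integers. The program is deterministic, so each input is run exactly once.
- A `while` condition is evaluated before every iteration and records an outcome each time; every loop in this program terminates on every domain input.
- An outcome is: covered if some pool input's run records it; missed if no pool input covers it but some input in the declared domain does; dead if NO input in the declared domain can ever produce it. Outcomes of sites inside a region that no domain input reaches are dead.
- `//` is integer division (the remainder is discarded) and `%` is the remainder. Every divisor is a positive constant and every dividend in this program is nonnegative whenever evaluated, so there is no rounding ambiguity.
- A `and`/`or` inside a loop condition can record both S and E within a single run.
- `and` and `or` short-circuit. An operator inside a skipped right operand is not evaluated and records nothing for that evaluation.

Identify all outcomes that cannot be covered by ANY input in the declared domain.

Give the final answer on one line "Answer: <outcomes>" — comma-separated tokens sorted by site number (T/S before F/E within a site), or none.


sweeping the full domain (210 inputs) for each outcome:
  reachable outcomes have witnesses, e.g. B1=T (e.g. a=6, x=-1), B1=F (e.g. a=2, x=-1), B2=T (e.g. a=2, x=2), B2=F (e.g. a=2, x=-1)
Answer: none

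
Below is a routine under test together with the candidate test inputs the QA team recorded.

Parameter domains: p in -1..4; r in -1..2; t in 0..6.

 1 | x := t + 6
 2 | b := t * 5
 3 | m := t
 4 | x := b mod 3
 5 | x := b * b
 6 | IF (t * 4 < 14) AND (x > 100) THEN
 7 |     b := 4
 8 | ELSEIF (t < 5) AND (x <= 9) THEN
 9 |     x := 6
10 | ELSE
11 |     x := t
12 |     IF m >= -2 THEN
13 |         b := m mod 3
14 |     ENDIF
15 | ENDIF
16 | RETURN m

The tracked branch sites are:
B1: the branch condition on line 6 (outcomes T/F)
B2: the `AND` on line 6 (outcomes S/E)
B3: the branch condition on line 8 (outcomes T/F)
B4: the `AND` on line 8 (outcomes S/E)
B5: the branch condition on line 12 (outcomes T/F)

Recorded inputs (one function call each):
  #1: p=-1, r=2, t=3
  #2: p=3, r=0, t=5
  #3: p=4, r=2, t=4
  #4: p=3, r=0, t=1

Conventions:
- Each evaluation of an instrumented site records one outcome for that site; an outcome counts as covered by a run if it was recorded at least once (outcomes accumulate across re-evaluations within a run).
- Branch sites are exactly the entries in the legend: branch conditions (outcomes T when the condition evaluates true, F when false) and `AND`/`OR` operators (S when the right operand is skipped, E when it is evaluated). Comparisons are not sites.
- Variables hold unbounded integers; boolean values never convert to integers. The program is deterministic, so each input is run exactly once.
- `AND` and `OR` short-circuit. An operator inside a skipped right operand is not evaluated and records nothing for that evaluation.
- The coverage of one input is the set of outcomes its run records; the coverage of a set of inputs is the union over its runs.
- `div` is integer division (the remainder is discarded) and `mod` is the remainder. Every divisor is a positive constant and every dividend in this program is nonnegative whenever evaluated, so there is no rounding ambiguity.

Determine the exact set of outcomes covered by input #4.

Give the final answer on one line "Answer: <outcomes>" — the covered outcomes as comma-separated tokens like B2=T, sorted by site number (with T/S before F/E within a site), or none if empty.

Event log for input #4 (p=3, r=0, t=1):
  B2->E, B1->F, B4->E, B3->F, B5->T
collecting distinct outcomes: B1=F, B2=E, B3=F, B4=E, B5=T

Answer: B1=F, B2=E, B3=F, B4=E, B5=T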